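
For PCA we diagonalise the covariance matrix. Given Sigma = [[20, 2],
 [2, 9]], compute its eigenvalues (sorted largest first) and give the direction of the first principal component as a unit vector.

Step 1 — characteristic polynomial of 2×2 Sigma:
  det(Sigma - λI) = λ² - trace · λ + det = 0.
  trace = 20 + 9 = 29, det = 20·9 - (2)² = 176.
Step 2 — discriminant:
  Δ = trace² - 4·det = 841 - 704 = 137.
Step 3 — eigenvalues:
  λ = (trace ± √Δ)/2 = (29 ± 11.7047)/2,
  λ_1 = 20.3523,  λ_2 = 8.6477.

Step 4 — unit eigenvector for λ_1: solve (Sigma - λ_1 I)v = 0. First row:
  (20 - 20.3523)·v_x + (2)·v_y = 0, i.e. (-0.3523)·v_x + (2)·v_y = 0,
  so v ∝ (b, λ_1 - a) = (2, 0.3523) = u.
  ||u|| = √((2)² + (0.3523)²) = √(4.1242) ≈ 2.0308,
  v_1 = u/||u|| ≈ (0.9848, 0.1735) (||v_1|| = 1).

λ_1 = 20.3523,  λ_2 = 8.6477;  v_1 ≈ (0.9848, 0.1735)


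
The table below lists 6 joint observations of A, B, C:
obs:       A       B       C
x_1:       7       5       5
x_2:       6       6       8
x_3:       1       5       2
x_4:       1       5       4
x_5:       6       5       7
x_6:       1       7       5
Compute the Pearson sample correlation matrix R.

Step 1 — column means:
  mean(A) = (7 + 6 + 1 + 1 + 6 + 1) / 6 = 22/6 = 3.6667
  mean(B) = (5 + 6 + 5 + 5 + 5 + 7) / 6 = 33/6 = 5.5
  mean(C) = (5 + 8 + 2 + 4 + 7 + 5) / 6 = 31/6 = 5.1667

Step 2 — sample variances and covariances s[i,j] = (1/(n-1)) · Σ_k (x_{k,i} - mean_i) · (x_{k,j} - mean_j), with n-1 = 5:
  s[A,A] = ((3.3333)·(3.3333) + (2.3333)·(2.3333) + (-2.6667)·(-2.6667) + (-2.6667)·(-2.6667) + (2.3333)·(2.3333) + (-2.6667)·(-2.6667)) / 5 = 43.3333/5 = 8.6667
  s[A,B] = ((3.3333)·(-0.5) + (2.3333)·(0.5) + (-2.6667)·(-0.5) + (-2.6667)·(-0.5) + (2.3333)·(-0.5) + (-2.6667)·(1.5)) / 5 = -3/5 = -0.6
  s[A,C] = ((3.3333)·(-0.1667) + (2.3333)·(2.8333) + (-2.6667)·(-3.1667) + (-2.6667)·(-1.1667) + (2.3333)·(1.8333) + (-2.6667)·(-0.1667)) / 5 = 22.3333/5 = 4.4667
  s[B,B] = ((-0.5)·(-0.5) + (0.5)·(0.5) + (-0.5)·(-0.5) + (-0.5)·(-0.5) + (-0.5)·(-0.5) + (1.5)·(1.5)) / 5 = 3.5/5 = 0.7
  s[B,C] = ((-0.5)·(-0.1667) + (0.5)·(2.8333) + (-0.5)·(-3.1667) + (-0.5)·(-1.1667) + (-0.5)·(1.8333) + (1.5)·(-0.1667)) / 5 = 2.5/5 = 0.5
  s[C,C] = ((-0.1667)·(-0.1667) + (2.8333)·(2.8333) + (-3.1667)·(-3.1667) + (-1.1667)·(-1.1667) + (1.8333)·(1.8333) + (-0.1667)·(-0.1667)) / 5 = 22.8333/5 = 4.5667
  Sample standard deviations s_i = √(s[i,i]):
  s(A) = √(8.6667) = 2.9439
  s(B) = √(0.7) = 0.8367
  s(C) = √(4.5667) = 2.137

Step 3 — r_{ij} = s_{ij} / (s_i · s_j):
  r[A,A] = 1 (diagonal).
  r[A,B] = -0.6 / (2.9439 · 0.8367) = -0.6 / 2.4631 = -0.2436
  r[A,C] = 4.4667 / (2.9439 · 2.137) = 4.4667 / 6.2911 = 0.71
  r[B,B] = 1 (diagonal).
  r[B,C] = 0.5 / (0.8367 · 2.137) = 0.5 / 1.7879 = 0.2797
  r[C,C] = 1 (diagonal).

R is symmetric with unit diagonal. Assembling:

R = [[1, -0.2436, 0.71],
 [-0.2436, 1, 0.2797],
 [0.71, 0.2797, 1]]


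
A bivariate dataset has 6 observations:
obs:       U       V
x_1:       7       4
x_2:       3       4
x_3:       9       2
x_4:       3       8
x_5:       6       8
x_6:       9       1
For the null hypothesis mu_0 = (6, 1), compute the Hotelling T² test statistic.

Step 1 — sample mean vector:
  mean(U) = (7 + 3 + 9 + 3 + 6 + 9) / 6 = 37/6 = 6.1667
  mean(V) = (4 + 4 + 2 + 8 + 8 + 1) / 6 = 27/6 = 4.5
  x̄ = (6.1667, 4.5),  deviation x̄ - mu_0 = (6.1667, 4.5) - (6, 1) = (0.1667, 3.5).

Step 2 — sample covariance matrix, S[i,j] = (1/(n-1)) · Σ_k (x_{k,i} - mean_i) · (x_{k,j} - mean_j), divisor n-1 = 5:
  S[U,U] = ((0.8333)·(0.8333) + (-3.1667)·(-3.1667) + (2.8333)·(2.8333) + (-3.1667)·(-3.1667) + (-0.1667)·(-0.1667) + (2.8333)·(2.8333)) / 5 = 36.8333/5 = 7.3667
  S[U,V] = ((0.8333)·(-0.5) + (-3.1667)·(-0.5) + (2.8333)·(-2.5) + (-3.1667)·(3.5) + (-0.1667)·(3.5) + (2.8333)·(-3.5)) / 5 = -27.5/5 = -5.5
  S[V,V] = ((-0.5)·(-0.5) + (-0.5)·(-0.5) + (-2.5)·(-2.5) + (3.5)·(3.5) + (3.5)·(3.5) + (-3.5)·(-3.5)) / 5 = 43.5/5 = 8.7
  S = [[7.3667, -5.5],
 [-5.5, 8.7]].

Step 3 — invert S. det(S) = 7.3667·8.7 - (-5.5)² = 33.84.
  S^{-1} = (1/det) · [[d, -b], [-b, a]] = [[0.2571, 0.1625],
 [0.1625, 0.2177]].

Step 4 — quadratic form (x̄ - mu_0)^T · S^{-1} · (x̄ - mu_0):
  S^{-1} · (x̄ - mu_0) = (0.6117, 0.789),
  (x̄ - mu_0)^T · [...] = (0.1667)·(0.6117) + (3.5)·(0.789) = 2.8635.

Step 5 — scale by n: T² = 6 · 2.8635 = 17.1809.

T² ≈ 17.1809


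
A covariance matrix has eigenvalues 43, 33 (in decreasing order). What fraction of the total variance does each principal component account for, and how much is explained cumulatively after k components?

Step 1 — total variance = trace(Sigma) = Σ λ_i = 43 + 33 = 76.

Step 2 — fraction explained by component i = λ_i / Σ λ:
  PC1: 43/76 = 0.5658
  PC2: 33/76 = 0.4342

Step 3 — cumulative fraction after k components = (λ_1 + ... + λ_k) / Σ λ:
  k = 1: 43/76 = 0.5658
  k = 2: (43 + 33)/76 = 76/76 = 1

Summary (fraction, with percent):

explained: PC1 0.5658 (56.58%), PC2 0.4342 (43.42%);  cumulative: 0.5658, 1


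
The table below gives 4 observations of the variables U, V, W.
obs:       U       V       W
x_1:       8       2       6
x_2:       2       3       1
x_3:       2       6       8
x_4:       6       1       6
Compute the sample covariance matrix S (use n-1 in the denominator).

Step 1 — column means:
  mean(U) = (8 + 2 + 2 + 6) / 4 = 18/4 = 4.5
  mean(V) = (2 + 3 + 6 + 1) / 4 = 12/4 = 3
  mean(W) = (6 + 1 + 8 + 6) / 4 = 21/4 = 5.25

Step 2 — sample covariance S[i,j] = (1/(n-1)) · Σ_k (x_{k,i} - mean_i) · (x_{k,j} - mean_j), with n-1 = 3.
  S[U,U] = ((3.5)·(3.5) + (-2.5)·(-2.5) + (-2.5)·(-2.5) + (1.5)·(1.5)) / 3 = 27/3 = 9
  S[U,V] = ((3.5)·(-1) + (-2.5)·(0) + (-2.5)·(3) + (1.5)·(-2)) / 3 = -14/3 = -4.6667
  S[U,W] = ((3.5)·(0.75) + (-2.5)·(-4.25) + (-2.5)·(2.75) + (1.5)·(0.75)) / 3 = 7.5/3 = 2.5
  S[V,V] = ((-1)·(-1) + (0)·(0) + (3)·(3) + (-2)·(-2)) / 3 = 14/3 = 4.6667
  S[V,W] = ((-1)·(0.75) + (0)·(-4.25) + (3)·(2.75) + (-2)·(0.75)) / 3 = 6/3 = 2
  S[W,W] = ((0.75)·(0.75) + (-4.25)·(-4.25) + (2.75)·(2.75) + (0.75)·(0.75)) / 3 = 26.75/3 = 8.9167

S is symmetric (S[j,i] = S[i,j]). Assembling:

S = [[9, -4.6667, 2.5],
 [-4.6667, 4.6667, 2],
 [2.5, 2, 8.9167]]


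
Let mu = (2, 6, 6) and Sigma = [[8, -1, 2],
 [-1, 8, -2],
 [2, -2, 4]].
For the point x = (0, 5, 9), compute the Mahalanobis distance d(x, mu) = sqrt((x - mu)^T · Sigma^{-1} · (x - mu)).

Step 1 — centre the observation: (x - mu) = (-2, -1, 3).

Step 2 — invert Sigma (cofactor / det for 3×3, or solve directly):
  Sigma^{-1} = [[0.1429, 0, -0.0714],
 [0, 0.1429, 0.0714],
 [-0.0714, 0.0714, 0.3214]].

Step 3 — form the quadratic (x - mu)^T · Sigma^{-1} · (x - mu):
  Sigma^{-1} · (x - mu) = (-0.5, 0.0714, 1.0357).
  (x - mu)^T · [Sigma^{-1} · (x - mu)] = (-2)·(-0.5) + (-1)·(0.0714) + (3)·(1.0357) = 4.0357.

Step 4 — take square root: d = √(4.0357) ≈ 2.0089.

d(x, mu) = √(4.0357) ≈ 2.0089


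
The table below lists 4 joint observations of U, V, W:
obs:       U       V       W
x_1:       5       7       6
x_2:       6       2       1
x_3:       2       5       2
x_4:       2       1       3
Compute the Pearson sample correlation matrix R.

Step 1 — column means:
  mean(U) = (5 + 6 + 2 + 2) / 4 = 15/4 = 3.75
  mean(V) = (7 + 2 + 5 + 1) / 4 = 15/4 = 3.75
  mean(W) = (6 + 1 + 2 + 3) / 4 = 12/4 = 3

Step 2 — sample variances and covariances s[i,j] = (1/(n-1)) · Σ_k (x_{k,i} - mean_i) · (x_{k,j} - mean_j), with n-1 = 3:
  s[U,U] = ((1.25)·(1.25) + (2.25)·(2.25) + (-1.75)·(-1.75) + (-1.75)·(-1.75)) / 3 = 12.75/3 = 4.25
  s[U,V] = ((1.25)·(3.25) + (2.25)·(-1.75) + (-1.75)·(1.25) + (-1.75)·(-2.75)) / 3 = 2.75/3 = 0.9167
  s[U,W] = ((1.25)·(3) + (2.25)·(-2) + (-1.75)·(-1) + (-1.75)·(0)) / 3 = 1/3 = 0.3333
  s[V,V] = ((3.25)·(3.25) + (-1.75)·(-1.75) + (1.25)·(1.25) + (-2.75)·(-2.75)) / 3 = 22.75/3 = 7.5833
  s[V,W] = ((3.25)·(3) + (-1.75)·(-2) + (1.25)·(-1) + (-2.75)·(0)) / 3 = 12/3 = 4
  s[W,W] = ((3)·(3) + (-2)·(-2) + (-1)·(-1) + (0)·(0)) / 3 = 14/3 = 4.6667
  Sample standard deviations s_i = √(s[i,i]):
  s(U) = √(4.25) = 2.0616
  s(V) = √(7.5833) = 2.7538
  s(W) = √(4.6667) = 2.1602

Step 3 — r_{ij} = s_{ij} / (s_i · s_j):
  r[U,U] = 1 (diagonal).
  r[U,V] = 0.9167 / (2.0616 · 2.7538) = 0.9167 / 5.6771 = 0.1615
  r[U,W] = 0.3333 / (2.0616 · 2.1602) = 0.3333 / 4.4535 = 0.0748
  r[V,V] = 1 (diagonal).
  r[V,W] = 4 / (2.7538 · 2.1602) = 4 / 5.9489 = 0.6724
  r[W,W] = 1 (diagonal).

R is symmetric with unit diagonal. Assembling:

R = [[1, 0.1615, 0.0748],
 [0.1615, 1, 0.6724],
 [0.0748, 0.6724, 1]]


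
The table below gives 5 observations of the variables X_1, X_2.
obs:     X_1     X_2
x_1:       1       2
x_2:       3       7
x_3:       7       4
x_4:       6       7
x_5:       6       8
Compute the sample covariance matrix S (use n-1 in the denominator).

Step 1 — column means:
  mean(X_1) = (1 + 3 + 7 + 6 + 6) / 5 = 23/5 = 4.6
  mean(X_2) = (2 + 7 + 4 + 7 + 8) / 5 = 28/5 = 5.6

Step 2 — sample covariance S[i,j] = (1/(n-1)) · Σ_k (x_{k,i} - mean_i) · (x_{k,j} - mean_j), with n-1 = 4.
  S[X_1,X_1] = ((-3.6)·(-3.6) + (-1.6)·(-1.6) + (2.4)·(2.4) + (1.4)·(1.4) + (1.4)·(1.4)) / 4 = 25.2/4 = 6.3
  S[X_1,X_2] = ((-3.6)·(-3.6) + (-1.6)·(1.4) + (2.4)·(-1.6) + (1.4)·(1.4) + (1.4)·(2.4)) / 4 = 12.2/4 = 3.05
  S[X_2,X_2] = ((-3.6)·(-3.6) + (1.4)·(1.4) + (-1.6)·(-1.6) + (1.4)·(1.4) + (2.4)·(2.4)) / 4 = 25.2/4 = 6.3

S is symmetric (S[j,i] = S[i,j]). Assembling:

S = [[6.3, 3.05],
 [3.05, 6.3]]


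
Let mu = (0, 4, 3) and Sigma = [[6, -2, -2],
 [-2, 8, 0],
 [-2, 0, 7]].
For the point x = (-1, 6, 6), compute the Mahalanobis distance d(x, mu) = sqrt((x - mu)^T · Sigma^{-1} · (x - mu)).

Step 1 — centre the observation: (x - mu) = (-1, 2, 3).

Step 2 — invert Sigma (cofactor / det for 3×3, or solve directly):
  Sigma^{-1} = [[0.2029, 0.0507, 0.058],
 [0.0507, 0.1377, 0.0145],
 [0.058, 0.0145, 0.1594]].

Step 3 — form the quadratic (x - mu)^T · Sigma^{-1} · (x - mu):
  Sigma^{-1} · (x - mu) = (0.0725, 0.2681, 0.4493).
  (x - mu)^T · [Sigma^{-1} · (x - mu)] = (-1)·(0.0725) + (2)·(0.2681) + (3)·(0.4493) = 1.8116.

Step 4 — take square root: d = √(1.8116) ≈ 1.346.

d(x, mu) = √(1.8116) ≈ 1.346


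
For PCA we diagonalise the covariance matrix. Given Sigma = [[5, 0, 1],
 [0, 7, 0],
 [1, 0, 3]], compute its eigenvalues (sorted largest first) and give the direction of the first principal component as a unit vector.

Step 1 — characteristic polynomial p(λ) = det(λI - Sigma) = λ³ - tr·λ² + c_1·λ - det, where tr = trace, c_1 = sum of the principal 2×2 minors, det = det(Sigma):
  tr = 5 + 7 + 3 = 15,
  c_1 = (5·7 - (0)²) + (5·3 - (1)²) + (7·3 - (0)²) = 35 + 14 + 21 = 70,
  det = 5·(7·3 - (0)²) - (0)·((0)·3 - (0)·(1)) + (1)·((0)·(0) - 7·(1)) = 5·(21) - (0)·(0) + (1)·(-7) = 98.
  So p(λ) = λ³ - 15λ² + 70λ - 98.
Step 2 — look for an integer root (rational root theorem: any rational root is an integer divisor of 98). Testing λ = 7:
  p(7) = 343 - 735 + 490 - 98 = 0  ✓
  Dividing out (λ - 7): p(λ) = (λ - 7)(λ² - 8λ + 14).
Step 3 — remaining eigenvalues from the quadratic λ² - 8λ + 14 = 0:
  Δ = 8² - 4·14 = 64 - 56 = 8,  λ = (8 ± √8)/2 = (8 ± 2.8284)/2 ≈ 5.4142 or 2.5858.
  Sorted: λ_1 = 7,  λ_2 = 5.4142,  λ_3 = 2.5858  (check: sum = 15 = tr ✓).

Step 4 — unit eigenvector for λ_1 = 7: v spans the null space of (Sigma - λ_1 I), whose rows are
  r_1 = (-2, 0, 1),  r_2 = (0, 0, 0),  r_3 = (1, 0, -4).
  v is orthogonal to every row, so take v ∝ r_1 × r_3 = ((0)·(-4) - (1)·(0), (1)·(1) - (-2)·(-4), (-2)·(0) - (0)·(1)) = (0, -7, 0).
  Rescale (divide by 7; multiply by -1 so the first nonzero entry is positive): u = (0, 1, 0).
  ||u|| = √((0)² + (1)² + (0)²) = √(1) = 1,  v_1 = u/||u|| ≈ (0, 1, 0) (||v_1|| = 1).

λ_1 = 7,  λ_2 = 5.4142,  λ_3 = 2.5858;  v_1 ≈ (0, 1, 0)


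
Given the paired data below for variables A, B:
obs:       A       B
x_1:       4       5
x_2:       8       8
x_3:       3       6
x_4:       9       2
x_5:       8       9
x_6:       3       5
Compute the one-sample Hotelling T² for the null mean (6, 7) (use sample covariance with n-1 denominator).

Step 1 — sample mean vector:
  mean(A) = (4 + 8 + 3 + 9 + 8 + 3) / 6 = 35/6 = 5.8333
  mean(B) = (5 + 8 + 6 + 2 + 9 + 5) / 6 = 35/6 = 5.8333
  x̄ = (5.8333, 5.8333),  deviation x̄ - mu_0 = (5.8333, 5.8333) - (6, 7) = (-0.1667, -1.1667).

Step 2 — sample covariance matrix, S[i,j] = (1/(n-1)) · Σ_k (x_{k,i} - mean_i) · (x_{k,j} - mean_j), divisor n-1 = 5:
  S[A,A] = ((-1.8333)·(-1.8333) + (2.1667)·(2.1667) + (-2.8333)·(-2.8333) + (3.1667)·(3.1667) + (2.1667)·(2.1667) + (-2.8333)·(-2.8333)) / 5 = 38.8333/5 = 7.7667
  S[A,B] = ((-1.8333)·(-0.8333) + (2.1667)·(2.1667) + (-2.8333)·(0.1667) + (3.1667)·(-3.8333) + (2.1667)·(3.1667) + (-2.8333)·(-0.8333)) / 5 = 2.8333/5 = 0.5667
  S[B,B] = ((-0.8333)·(-0.8333) + (2.1667)·(2.1667) + (0.1667)·(0.1667) + (-3.8333)·(-3.8333) + (3.1667)·(3.1667) + (-0.8333)·(-0.8333)) / 5 = 30.8333/5 = 6.1667
  S = [[7.7667, 0.5667],
 [0.5667, 6.1667]].

Step 3 — invert S. det(S) = 7.7667·6.1667 - (0.5667)² = 47.5733.
  S^{-1} = (1/det) · [[d, -b], [-b, a]] = [[0.1296, -0.0119],
 [-0.0119, 0.1633]].

Step 4 — quadratic form (x̄ - mu_0)^T · S^{-1} · (x̄ - mu_0):
  S^{-1} · (x̄ - mu_0) = (-0.0077, -0.1885),
  (x̄ - mu_0)^T · [...] = (-0.1667)·(-0.0077) + (-1.1667)·(-0.1885) = 0.2212.

Step 5 — scale by n: T² = 6 · 0.2212 = 1.3271.

T² ≈ 1.3271


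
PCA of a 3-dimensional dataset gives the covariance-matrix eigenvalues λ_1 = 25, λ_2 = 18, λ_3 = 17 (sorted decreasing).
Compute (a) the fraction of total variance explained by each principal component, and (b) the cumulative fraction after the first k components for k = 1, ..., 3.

Step 1 — total variance = trace(Sigma) = Σ λ_i = 25 + 18 + 17 = 60.

Step 2 — fraction explained by component i = λ_i / Σ λ:
  PC1: 25/60 = 0.4167
  PC2: 18/60 = 0.3
  PC3: 17/60 = 0.2833

Step 3 — cumulative fraction after k components = (λ_1 + ... + λ_k) / Σ λ:
  k = 1: 25/60 = 0.4167
  k = 2: (25 + 18)/60 = 43/60 = 0.7167
  k = 3: (25 + 18 + 17)/60 = 60/60 = 1

Summary (fraction, with percent):

explained: PC1 0.4167 (41.67%), PC2 0.3 (30%), PC3 0.2833 (28.33%);  cumulative: 0.4167, 0.7167, 1


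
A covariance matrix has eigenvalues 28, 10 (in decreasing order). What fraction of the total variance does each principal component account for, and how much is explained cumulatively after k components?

Step 1 — total variance = trace(Sigma) = Σ λ_i = 28 + 10 = 38.

Step 2 — fraction explained by component i = λ_i / Σ λ:
  PC1: 28/38 = 0.7368
  PC2: 10/38 = 0.2632

Step 3 — cumulative fraction after k components = (λ_1 + ... + λ_k) / Σ λ:
  k = 1: 28/38 = 0.7368
  k = 2: (28 + 10)/38 = 38/38 = 1

Summary (fraction, with percent):

explained: PC1 0.7368 (73.68%), PC2 0.2632 (26.32%);  cumulative: 0.7368, 1


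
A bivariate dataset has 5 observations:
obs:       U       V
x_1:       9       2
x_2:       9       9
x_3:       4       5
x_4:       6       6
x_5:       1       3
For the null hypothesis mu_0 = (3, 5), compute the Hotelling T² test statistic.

Step 1 — sample mean vector:
  mean(U) = (9 + 9 + 4 + 6 + 1) / 5 = 29/5 = 5.8
  mean(V) = (2 + 9 + 5 + 6 + 3) / 5 = 25/5 = 5
  x̄ = (5.8, 5),  deviation x̄ - mu_0 = (5.8, 5) - (3, 5) = (2.8, 0).

Step 2 — sample covariance matrix, S[i,j] = (1/(n-1)) · Σ_k (x_{k,i} - mean_i) · (x_{k,j} - mean_j), divisor n-1 = 4:
  S[U,U] = ((3.2)·(3.2) + (3.2)·(3.2) + (-1.8)·(-1.8) + (0.2)·(0.2) + (-4.8)·(-4.8)) / 4 = 46.8/4 = 11.7
  S[U,V] = ((3.2)·(-3) + (3.2)·(4) + (-1.8)·(0) + (0.2)·(1) + (-4.8)·(-2)) / 4 = 13/4 = 3.25
  S[V,V] = ((-3)·(-3) + (4)·(4) + (0)·(0) + (1)·(1) + (-2)·(-2)) / 4 = 30/4 = 7.5
  S = [[11.7, 3.25],
 [3.25, 7.5]].

Step 3 — invert S. det(S) = 11.7·7.5 - (3.25)² = 77.1875.
  S^{-1} = (1/det) · [[d, -b], [-b, a]] = [[0.0972, -0.0421],
 [-0.0421, 0.1516]].

Step 4 — quadratic form (x̄ - mu_0)^T · S^{-1} · (x̄ - mu_0):
  S^{-1} · (x̄ - mu_0) = (0.2721, -0.1179),
  (x̄ - mu_0)^T · [...] = (2.8)·(0.2721) + (0)·(-0.1179) = 0.7618.

Step 5 — scale by n: T² = 5 · 0.7618 = 3.8089.

T² ≈ 3.8089


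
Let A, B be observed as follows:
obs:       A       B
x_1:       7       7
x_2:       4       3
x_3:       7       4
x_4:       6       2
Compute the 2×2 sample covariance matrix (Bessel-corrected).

Step 1 — column means:
  mean(A) = (7 + 4 + 7 + 6) / 4 = 24/4 = 6
  mean(B) = (7 + 3 + 4 + 2) / 4 = 16/4 = 4

Step 2 — sample covariance S[i,j] = (1/(n-1)) · Σ_k (x_{k,i} - mean_i) · (x_{k,j} - mean_j), with n-1 = 3.
  S[A,A] = ((1)·(1) + (-2)·(-2) + (1)·(1) + (0)·(0)) / 3 = 6/3 = 2
  S[A,B] = ((1)·(3) + (-2)·(-1) + (1)·(0) + (0)·(-2)) / 3 = 5/3 = 1.6667
  S[B,B] = ((3)·(3) + (-1)·(-1) + (0)·(0) + (-2)·(-2)) / 3 = 14/3 = 4.6667

S is symmetric (S[j,i] = S[i,j]). Assembling:

S = [[2, 1.6667],
 [1.6667, 4.6667]]


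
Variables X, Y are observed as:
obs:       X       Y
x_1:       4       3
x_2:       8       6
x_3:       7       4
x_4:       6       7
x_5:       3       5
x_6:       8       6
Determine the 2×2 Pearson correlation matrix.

Step 1 — column means:
  mean(X) = (4 + 8 + 7 + 6 + 3 + 8) / 6 = 36/6 = 6
  mean(Y) = (3 + 6 + 4 + 7 + 5 + 6) / 6 = 31/6 = 5.1667

Step 2 — sample variances and covariances s[i,j] = (1/(n-1)) · Σ_k (x_{k,i} - mean_i) · (x_{k,j} - mean_j), with n-1 = 5:
  s[X,X] = ((-2)·(-2) + (2)·(2) + (1)·(1) + (0)·(0) + (-3)·(-3) + (2)·(2)) / 5 = 22/5 = 4.4
  s[X,Y] = ((-2)·(-2.1667) + (2)·(0.8333) + (1)·(-1.1667) + (0)·(1.8333) + (-3)·(-0.1667) + (2)·(0.8333)) / 5 = 7/5 = 1.4
  s[Y,Y] = ((-2.1667)·(-2.1667) + (0.8333)·(0.8333) + (-1.1667)·(-1.1667) + (1.8333)·(1.8333) + (-0.1667)·(-0.1667) + (0.8333)·(0.8333)) / 5 = 10.8333/5 = 2.1667
  Sample standard deviations s_i = √(s[i,i]):
  s(X) = √(4.4) = 2.0976
  s(Y) = √(2.1667) = 1.472

Step 3 — r_{ij} = s_{ij} / (s_i · s_j):
  r[X,X] = 1 (diagonal).
  r[X,Y] = 1.4 / (2.0976 · 1.472) = 1.4 / 3.0876 = 0.4534
  r[Y,Y] = 1 (diagonal).

R is symmetric with unit diagonal. Assembling:

R = [[1, 0.4534],
 [0.4534, 1]]


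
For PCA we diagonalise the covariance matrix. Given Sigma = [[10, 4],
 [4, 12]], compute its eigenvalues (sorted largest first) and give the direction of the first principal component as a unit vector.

Step 1 — characteristic polynomial of 2×2 Sigma:
  det(Sigma - λI) = λ² - trace · λ + det = 0.
  trace = 10 + 12 = 22, det = 10·12 - (4)² = 104.
Step 2 — discriminant:
  Δ = trace² - 4·det = 484 - 416 = 68.
Step 3 — eigenvalues:
  λ = (trace ± √Δ)/2 = (22 ± 8.2462)/2,
  λ_1 = 15.1231,  λ_2 = 6.8769.

Step 4 — unit eigenvector for λ_1: solve (Sigma - λ_1 I)v = 0. First row:
  (10 - 15.1231)·v_x + (4)·v_y = 0, i.e. (-5.1231)·v_x + (4)·v_y = 0,
  so v ∝ (b, λ_1 - a) = (4, 5.1231) = u.
  ||u|| = √((4)² + (5.1231)²) = √(42.2462) ≈ 6.4997,
  v_1 = u/||u|| ≈ (0.6154, 0.7882) (||v_1|| = 1).

λ_1 = 15.1231,  λ_2 = 6.8769;  v_1 ≈ (0.6154, 0.7882)


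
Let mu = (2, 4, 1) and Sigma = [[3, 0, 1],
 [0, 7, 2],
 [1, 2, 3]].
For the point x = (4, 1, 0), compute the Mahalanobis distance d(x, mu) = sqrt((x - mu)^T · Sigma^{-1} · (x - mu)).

Step 1 — centre the observation: (x - mu) = (2, -3, -1).

Step 2 — invert Sigma (cofactor / det for 3×3, or solve directly):
  Sigma^{-1} = [[0.3864, 0.0455, -0.1591],
 [0.0455, 0.1818, -0.1364],
 [-0.1591, -0.1364, 0.4773]].

Step 3 — form the quadratic (x - mu)^T · Sigma^{-1} · (x - mu):
  Sigma^{-1} · (x - mu) = (0.7955, -0.3182, -0.3864).
  (x - mu)^T · [Sigma^{-1} · (x - mu)] = (2)·(0.7955) + (-3)·(-0.3182) + (-1)·(-0.3864) = 2.9318.

Step 4 — take square root: d = √(2.9318) ≈ 1.7123.

d(x, mu) = √(2.9318) ≈ 1.7123


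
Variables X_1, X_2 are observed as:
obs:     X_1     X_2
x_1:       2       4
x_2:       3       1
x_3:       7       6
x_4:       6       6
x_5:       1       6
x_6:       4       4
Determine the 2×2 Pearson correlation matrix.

Step 1 — column means:
  mean(X_1) = (2 + 3 + 7 + 6 + 1 + 4) / 6 = 23/6 = 3.8333
  mean(X_2) = (4 + 1 + 6 + 6 + 6 + 4) / 6 = 27/6 = 4.5

Step 2 — sample variances and covariances s[i,j] = (1/(n-1)) · Σ_k (x_{k,i} - mean_i) · (x_{k,j} - mean_j), with n-1 = 5:
  s[X_1,X_1] = ((-1.8333)·(-1.8333) + (-0.8333)·(-0.8333) + (3.1667)·(3.1667) + (2.1667)·(2.1667) + (-2.8333)·(-2.8333) + (0.1667)·(0.1667)) / 5 = 26.8333/5 = 5.3667
  s[X_1,X_2] = ((-1.8333)·(-0.5) + (-0.8333)·(-3.5) + (3.1667)·(1.5) + (2.1667)·(1.5) + (-2.8333)·(1.5) + (0.1667)·(-0.5)) / 5 = 7.5/5 = 1.5
  s[X_2,X_2] = ((-0.5)·(-0.5) + (-3.5)·(-3.5) + (1.5)·(1.5) + (1.5)·(1.5) + (1.5)·(1.5) + (-0.5)·(-0.5)) / 5 = 19.5/5 = 3.9
  Sample standard deviations s_i = √(s[i,i]):
  s(X_1) = √(5.3667) = 2.3166
  s(X_2) = √(3.9) = 1.9748

Step 3 — r_{ij} = s_{ij} / (s_i · s_j):
  r[X_1,X_1] = 1 (diagonal).
  r[X_1,X_2] = 1.5 / (2.3166 · 1.9748) = 1.5 / 4.5749 = 0.3279
  r[X_2,X_2] = 1 (diagonal).

R is symmetric with unit diagonal. Assembling:

R = [[1, 0.3279],
 [0.3279, 1]]


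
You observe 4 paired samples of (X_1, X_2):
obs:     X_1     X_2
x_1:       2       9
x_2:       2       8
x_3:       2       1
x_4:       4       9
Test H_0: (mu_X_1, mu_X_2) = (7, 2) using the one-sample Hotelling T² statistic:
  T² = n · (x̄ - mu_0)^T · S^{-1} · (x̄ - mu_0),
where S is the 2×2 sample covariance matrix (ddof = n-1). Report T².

Step 1 — sample mean vector:
  mean(X_1) = (2 + 2 + 2 + 4) / 4 = 10/4 = 2.5
  mean(X_2) = (9 + 8 + 1 + 9) / 4 = 27/4 = 6.75
  x̄ = (2.5, 6.75),  deviation x̄ - mu_0 = (2.5, 6.75) - (7, 2) = (-4.5, 4.75).

Step 2 — sample covariance matrix, S[i,j] = (1/(n-1)) · Σ_k (x_{k,i} - mean_i) · (x_{k,j} - mean_j), divisor n-1 = 3:
  S[X_1,X_1] = ((-0.5)·(-0.5) + (-0.5)·(-0.5) + (-0.5)·(-0.5) + (1.5)·(1.5)) / 3 = 3/3 = 1
  S[X_1,X_2] = ((-0.5)·(2.25) + (-0.5)·(1.25) + (-0.5)·(-5.75) + (1.5)·(2.25)) / 3 = 4.5/3 = 1.5
  S[X_2,X_2] = ((2.25)·(2.25) + (1.25)·(1.25) + (-5.75)·(-5.75) + (2.25)·(2.25)) / 3 = 44.75/3 = 14.9167
  S = [[1, 1.5],
 [1.5, 14.9167]].

Step 3 — invert S. det(S) = 1·14.9167 - (1.5)² = 12.6667.
  S^{-1} = (1/det) · [[d, -b], [-b, a]] = [[1.1776, -0.1184],
 [-0.1184, 0.0789]].

Step 4 — quadratic form (x̄ - mu_0)^T · S^{-1} · (x̄ - mu_0):
  S^{-1} · (x̄ - mu_0) = (-5.8618, 0.9079),
  (x̄ - mu_0)^T · [...] = (-4.5)·(-5.8618) + (4.75)·(0.9079) = 30.6908.

Step 5 — scale by n: T² = 4 · 30.6908 = 122.7632.

T² ≈ 122.7632


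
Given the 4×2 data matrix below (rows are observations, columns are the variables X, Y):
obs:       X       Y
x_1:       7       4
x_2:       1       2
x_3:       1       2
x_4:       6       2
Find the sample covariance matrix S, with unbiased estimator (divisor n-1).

Step 1 — column means:
  mean(X) = (7 + 1 + 1 + 6) / 4 = 15/4 = 3.75
  mean(Y) = (4 + 2 + 2 + 2) / 4 = 10/4 = 2.5

Step 2 — sample covariance S[i,j] = (1/(n-1)) · Σ_k (x_{k,i} - mean_i) · (x_{k,j} - mean_j), with n-1 = 3.
  S[X,X] = ((3.25)·(3.25) + (-2.75)·(-2.75) + (-2.75)·(-2.75) + (2.25)·(2.25)) / 3 = 30.75/3 = 10.25
  S[X,Y] = ((3.25)·(1.5) + (-2.75)·(-0.5) + (-2.75)·(-0.5) + (2.25)·(-0.5)) / 3 = 6.5/3 = 2.1667
  S[Y,Y] = ((1.5)·(1.5) + (-0.5)·(-0.5) + (-0.5)·(-0.5) + (-0.5)·(-0.5)) / 3 = 3/3 = 1

S is symmetric (S[j,i] = S[i,j]). Assembling:

S = [[10.25, 2.1667],
 [2.1667, 1]]


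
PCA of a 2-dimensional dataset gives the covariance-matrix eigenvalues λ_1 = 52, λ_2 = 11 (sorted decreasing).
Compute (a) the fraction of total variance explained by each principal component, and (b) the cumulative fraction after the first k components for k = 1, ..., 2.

Step 1 — total variance = trace(Sigma) = Σ λ_i = 52 + 11 = 63.

Step 2 — fraction explained by component i = λ_i / Σ λ:
  PC1: 52/63 = 0.8254
  PC2: 11/63 = 0.1746

Step 3 — cumulative fraction after k components = (λ_1 + ... + λ_k) / Σ λ:
  k = 1: 52/63 = 0.8254
  k = 2: (52 + 11)/63 = 63/63 = 1

Summary (fraction, with percent):

explained: PC1 0.8254 (82.54%), PC2 0.1746 (17.46%);  cumulative: 0.8254, 1


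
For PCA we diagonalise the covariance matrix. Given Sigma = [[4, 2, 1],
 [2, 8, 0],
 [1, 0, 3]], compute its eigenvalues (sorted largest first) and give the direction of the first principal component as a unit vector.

Step 1 — characteristic polynomial p(λ) = det(λI - Sigma) = λ³ - tr·λ² + c_1·λ - det, where tr = trace, c_1 = sum of the principal 2×2 minors, det = det(Sigma):
  tr = 4 + 8 + 3 = 15,
  c_1 = (4·8 - (2)²) + (4·3 - (1)²) + (8·3 - (0)²) = 28 + 11 + 24 = 63,
  det = 4·(8·3 - (0)²) - (2)·((2)·3 - (0)·(1)) + (1)·((2)·(0) - 8·(1)) = 4·(24) - (2)·(6) + (1)·(-8) = 76.
  So p(λ) = λ³ - 15λ² + 63λ - 76.
Step 2 — look for an integer root (rational root theorem: any rational root is an integer divisor of 76). Testing λ = 4:
  p(4) = 64 - 240 + 252 - 76 = 0  ✓
  Dividing out (λ - 4): p(λ) = (λ - 4)(λ² - 11λ + 19).
Step 3 — remaining eigenvalues from the quadratic λ² - 11λ + 19 = 0:
  Δ = 11² - 4·19 = 121 - 76 = 45,  λ = (11 ± √45)/2 = (11 ± 6.7082)/2 ≈ 8.8541 or 2.1459.
  Sorted: λ_1 = 8.8541,  λ_2 = 4,  λ_3 = 2.1459  (check: sum = 15 = tr ✓).

Step 4 — unit eigenvector for λ_1 ≈ 8.8541: v spans the null space of (Sigma - λ_1 I), whose rows are
  r_1 = (-4.8541, 2, 1),  r_2 = (2, -0.8541, 0),  r_3 = (1, 0, -5.8541).
  v is orthogonal to every row, so take v ∝ r_1 × r_3 = ((2)·(-5.8541) - (1)·(0), (1)·(1) - (-4.8541)·(-5.8541), (-4.8541)·(0) - (2)·(1)) ≈ (-11.7082, -27.4164, -2).
  Rescale (multiply by -1 so the first nonzero entry is positive): u = (11.7082, 27.4164, 2).
  ||u|| = √((11.7082)² + (27.4164)² + (2)²) = √(892.7415) ≈ 29.8788,  v_1 = u/||u|| ≈ (0.3919, 0.9176, 0.0669) (||v_1|| = 1).

λ_1 = 8.8541,  λ_2 = 4,  λ_3 = 2.1459;  v_1 ≈ (0.3919, 0.9176, 0.0669)


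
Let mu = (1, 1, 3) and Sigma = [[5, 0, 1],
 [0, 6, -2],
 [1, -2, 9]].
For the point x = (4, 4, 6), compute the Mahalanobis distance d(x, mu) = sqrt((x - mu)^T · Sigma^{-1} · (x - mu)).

Step 1 — centre the observation: (x - mu) = (3, 3, 3).

Step 2 — invert Sigma (cofactor / det for 3×3, or solve directly):
  Sigma^{-1} = [[0.2049, -0.0082, -0.0246],
 [-0.0082, 0.1803, 0.041],
 [-0.0246, 0.041, 0.123]].

Step 3 — form the quadratic (x - mu)^T · Sigma^{-1} · (x - mu):
  Sigma^{-1} · (x - mu) = (0.5164, 0.6393, 0.418).
  (x - mu)^T · [Sigma^{-1} · (x - mu)] = (3)·(0.5164) + (3)·(0.6393) + (3)·(0.418) = 4.7213.

Step 4 — take square root: d = √(4.7213) ≈ 2.1729.

d(x, mu) = √(4.7213) ≈ 2.1729


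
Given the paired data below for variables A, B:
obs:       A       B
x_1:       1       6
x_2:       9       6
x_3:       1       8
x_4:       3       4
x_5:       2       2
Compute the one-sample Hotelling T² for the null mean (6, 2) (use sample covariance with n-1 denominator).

Step 1 — sample mean vector:
  mean(A) = (1 + 9 + 1 + 3 + 2) / 5 = 16/5 = 3.2
  mean(B) = (6 + 6 + 8 + 4 + 2) / 5 = 26/5 = 5.2
  x̄ = (3.2, 5.2),  deviation x̄ - mu_0 = (3.2, 5.2) - (6, 2) = (-2.8, 3.2).

Step 2 — sample covariance matrix, S[i,j] = (1/(n-1)) · Σ_k (x_{k,i} - mean_i) · (x_{k,j} - mean_j), divisor n-1 = 4:
  S[A,A] = ((-2.2)·(-2.2) + (5.8)·(5.8) + (-2.2)·(-2.2) + (-0.2)·(-0.2) + (-1.2)·(-1.2)) / 4 = 44.8/4 = 11.2
  S[A,B] = ((-2.2)·(0.8) + (5.8)·(0.8) + (-2.2)·(2.8) + (-0.2)·(-1.2) + (-1.2)·(-3.2)) / 4 = 0.8/4 = 0.2
  S[B,B] = ((0.8)·(0.8) + (0.8)·(0.8) + (2.8)·(2.8) + (-1.2)·(-1.2) + (-3.2)·(-3.2)) / 4 = 20.8/4 = 5.2
  S = [[11.2, 0.2],
 [0.2, 5.2]].

Step 3 — invert S. det(S) = 11.2·5.2 - (0.2)² = 58.2.
  S^{-1} = (1/det) · [[d, -b], [-b, a]] = [[0.0893, -0.0034],
 [-0.0034, 0.1924]].

Step 4 — quadratic form (x̄ - mu_0)^T · S^{-1} · (x̄ - mu_0):
  S^{-1} · (x̄ - mu_0) = (-0.2612, 0.6254),
  (x̄ - mu_0)^T · [...] = (-2.8)·(-0.2612) + (3.2)·(0.6254) = 2.7326.

Step 5 — scale by n: T² = 5 · 2.7326 = 13.6632.

T² ≈ 13.6632


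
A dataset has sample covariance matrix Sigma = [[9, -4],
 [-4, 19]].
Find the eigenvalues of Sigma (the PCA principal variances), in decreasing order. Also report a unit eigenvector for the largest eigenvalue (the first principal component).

Step 1 — characteristic polynomial of 2×2 Sigma:
  det(Sigma - λI) = λ² - trace · λ + det = 0.
  trace = 9 + 19 = 28, det = 9·19 - (-4)² = 155.
Step 2 — discriminant:
  Δ = trace² - 4·det = 784 - 620 = 164.
Step 3 — eigenvalues:
  λ = (trace ± √Δ)/2 = (28 ± 12.8062)/2,
  λ_1 = 20.4031,  λ_2 = 7.5969.

Step 4 — unit eigenvector for λ_1: solve (Sigma - λ_1 I)v = 0. First row:
  (9 - 20.4031)·v_x + (-4)·v_y = 0, i.e. (-11.4031)·v_x + (-4)·v_y = 0,
  so v ∝ (b, λ_1 - a) = (-4, 11.4031); multiply by -1 so the first entry is positive: u = (4, -11.4031).
  ||u|| = √((4)² + (-11.4031)²) = √(146.0312) ≈ 12.0843,
  v_1 = u/||u|| ≈ (0.331, -0.9436) (||v_1|| = 1).

λ_1 = 20.4031,  λ_2 = 7.5969;  v_1 ≈ (0.331, -0.9436)


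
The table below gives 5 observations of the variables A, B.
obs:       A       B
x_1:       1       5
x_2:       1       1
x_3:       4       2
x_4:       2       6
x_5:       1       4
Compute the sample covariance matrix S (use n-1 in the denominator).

Step 1 — column means:
  mean(A) = (1 + 1 + 4 + 2 + 1) / 5 = 9/5 = 1.8
  mean(B) = (5 + 1 + 2 + 6 + 4) / 5 = 18/5 = 3.6

Step 2 — sample covariance S[i,j] = (1/(n-1)) · Σ_k (x_{k,i} - mean_i) · (x_{k,j} - mean_j), with n-1 = 4.
  S[A,A] = ((-0.8)·(-0.8) + (-0.8)·(-0.8) + (2.2)·(2.2) + (0.2)·(0.2) + (-0.8)·(-0.8)) / 4 = 6.8/4 = 1.7
  S[A,B] = ((-0.8)·(1.4) + (-0.8)·(-2.6) + (2.2)·(-1.6) + (0.2)·(2.4) + (-0.8)·(0.4)) / 4 = -2.4/4 = -0.6
  S[B,B] = ((1.4)·(1.4) + (-2.6)·(-2.6) + (-1.6)·(-1.6) + (2.4)·(2.4) + (0.4)·(0.4)) / 4 = 17.2/4 = 4.3

S is symmetric (S[j,i] = S[i,j]). Assembling:

S = [[1.7, -0.6],
 [-0.6, 4.3]]


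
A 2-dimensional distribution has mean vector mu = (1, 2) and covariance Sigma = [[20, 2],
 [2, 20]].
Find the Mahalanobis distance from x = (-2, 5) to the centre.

Step 1 — centre the observation: (x - mu) = (-3, 3).

Step 2 — invert Sigma. det(Sigma) = 20·20 - (2)² = 396.
  Sigma^{-1} = (1/det) · [[d, -b], [-b, a]] = [[0.0505, -0.0051],
 [-0.0051, 0.0505]].

Step 3 — form the quadratic (x - mu)^T · Sigma^{-1} · (x - mu):
  Sigma^{-1} · (x - mu) = (-0.1667, 0.1667).
  (x - mu)^T · [Sigma^{-1} · (x - mu)] = (-3)·(-0.1667) + (3)·(0.1667) = 1.

Step 4 — take square root: d = √(1) ≈ 1.

d(x, mu) = √(1) ≈ 1


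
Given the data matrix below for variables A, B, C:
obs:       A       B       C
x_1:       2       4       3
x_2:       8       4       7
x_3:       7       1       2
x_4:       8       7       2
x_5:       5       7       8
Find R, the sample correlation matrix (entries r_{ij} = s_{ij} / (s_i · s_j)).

Step 1 — column means:
  mean(A) = (2 + 8 + 7 + 8 + 5) / 5 = 30/5 = 6
  mean(B) = (4 + 4 + 1 + 7 + 7) / 5 = 23/5 = 4.6
  mean(C) = (3 + 7 + 2 + 2 + 8) / 5 = 22/5 = 4.4

Step 2 — sample variances and covariances s[i,j] = (1/(n-1)) · Σ_k (x_{k,i} - mean_i) · (x_{k,j} - mean_j), with n-1 = 4:
  s[A,A] = ((-4)·(-4) + (2)·(2) + (1)·(1) + (2)·(2) + (-1)·(-1)) / 4 = 26/4 = 6.5
  s[A,B] = ((-4)·(-0.6) + (2)·(-0.6) + (1)·(-3.6) + (2)·(2.4) + (-1)·(2.4)) / 4 = 0/4 = 0
  s[A,C] = ((-4)·(-1.4) + (2)·(2.6) + (1)·(-2.4) + (2)·(-2.4) + (-1)·(3.6)) / 4 = 0/4 = 0
  s[B,B] = ((-0.6)·(-0.6) + (-0.6)·(-0.6) + (-3.6)·(-3.6) + (2.4)·(2.4) + (2.4)·(2.4)) / 4 = 25.2/4 = 6.3
  s[B,C] = ((-0.6)·(-1.4) + (-0.6)·(2.6) + (-3.6)·(-2.4) + (2.4)·(-2.4) + (2.4)·(3.6)) / 4 = 10.8/4 = 2.7
  s[C,C] = ((-1.4)·(-1.4) + (2.6)·(2.6) + (-2.4)·(-2.4) + (-2.4)·(-2.4) + (3.6)·(3.6)) / 4 = 33.2/4 = 8.3
  Sample standard deviations s_i = √(s[i,i]):
  s(A) = √(6.5) = 2.5495
  s(B) = √(6.3) = 2.51
  s(C) = √(8.3) = 2.881

Step 3 — r_{ij} = s_{ij} / (s_i · s_j):
  r[A,A] = 1 (diagonal).
  r[A,B] = 0 / (2.5495 · 2.51) = 0 / 6.3992 = 0
  r[A,C] = 0 / (2.5495 · 2.881) = 0 / 7.3451 = 0
  r[B,B] = 1 (diagonal).
  r[B,C] = 2.7 / (2.51 · 2.881) = 2.7 / 7.2312 = 0.3734
  r[C,C] = 1 (diagonal).

R is symmetric with unit diagonal. Assembling:

R = [[1, 0, 0],
 [0, 1, 0.3734],
 [0, 0.3734, 1]]


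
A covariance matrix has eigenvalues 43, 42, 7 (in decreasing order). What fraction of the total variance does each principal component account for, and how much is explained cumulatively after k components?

Step 1 — total variance = trace(Sigma) = Σ λ_i = 43 + 42 + 7 = 92.

Step 2 — fraction explained by component i = λ_i / Σ λ:
  PC1: 43/92 = 0.4674
  PC2: 42/92 = 0.4565
  PC3: 7/92 = 0.0761

Step 3 — cumulative fraction after k components = (λ_1 + ... + λ_k) / Σ λ:
  k = 1: 43/92 = 0.4674
  k = 2: (43 + 42)/92 = 85/92 = 0.9239
  k = 3: (43 + 42 + 7)/92 = 92/92 = 1

Summary (fraction, with percent):

explained: PC1 0.4674 (46.74%), PC2 0.4565 (45.65%), PC3 0.0761 (7.61%);  cumulative: 0.4674, 0.9239, 1


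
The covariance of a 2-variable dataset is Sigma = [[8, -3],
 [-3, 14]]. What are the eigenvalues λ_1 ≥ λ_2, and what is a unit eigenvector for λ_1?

Step 1 — characteristic polynomial of 2×2 Sigma:
  det(Sigma - λI) = λ² - trace · λ + det = 0.
  trace = 8 + 14 = 22, det = 8·14 - (-3)² = 103.
Step 2 — discriminant:
  Δ = trace² - 4·det = 484 - 412 = 72.
Step 3 — eigenvalues:
  λ = (trace ± √Δ)/2 = (22 ± 8.4853)/2,
  λ_1 = 15.2426,  λ_2 = 6.7574.

Step 4 — unit eigenvector for λ_1: solve (Sigma - λ_1 I)v = 0. First row:
  (8 - 15.2426)·v_x + (-3)·v_y = 0, i.e. (-7.2426)·v_x + (-3)·v_y = 0,
  so v ∝ (b, λ_1 - a) = (-3, 7.2426); multiply by -1 so the first entry is positive: u = (3, -7.2426).
  ||u|| = √((3)² + (-7.2426)²) = √(61.4558) ≈ 7.8394,
  v_1 = u/||u|| ≈ (0.3827, -0.9239) (||v_1|| = 1).

λ_1 = 15.2426,  λ_2 = 6.7574;  v_1 ≈ (0.3827, -0.9239)


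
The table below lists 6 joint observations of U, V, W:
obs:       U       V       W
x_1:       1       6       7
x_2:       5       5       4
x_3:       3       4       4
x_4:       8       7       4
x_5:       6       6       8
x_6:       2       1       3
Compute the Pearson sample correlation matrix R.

Step 1 — column means:
  mean(U) = (1 + 5 + 3 + 8 + 6 + 2) / 6 = 25/6 = 4.1667
  mean(V) = (6 + 5 + 4 + 7 + 6 + 1) / 6 = 29/6 = 4.8333
  mean(W) = (7 + 4 + 4 + 4 + 8 + 3) / 6 = 30/6 = 5

Step 2 — sample variances and covariances s[i,j] = (1/(n-1)) · Σ_k (x_{k,i} - mean_i) · (x_{k,j} - mean_j), with n-1 = 5:
  s[U,U] = ((-3.1667)·(-3.1667) + (0.8333)·(0.8333) + (-1.1667)·(-1.1667) + (3.8333)·(3.8333) + (1.8333)·(1.8333) + (-2.1667)·(-2.1667)) / 5 = 34.8333/5 = 6.9667
  s[U,V] = ((-3.1667)·(1.1667) + (0.8333)·(0.1667) + (-1.1667)·(-0.8333) + (3.8333)·(2.1667) + (1.8333)·(1.1667) + (-2.1667)·(-3.8333)) / 5 = 16.1667/5 = 3.2333
  s[U,W] = ((-3.1667)·(2) + (0.8333)·(-1) + (-1.1667)·(-1) + (3.8333)·(-1) + (1.8333)·(3) + (-2.1667)·(-2)) / 5 = 0/5 = 0
  s[V,V] = ((1.1667)·(1.1667) + (0.1667)·(0.1667) + (-0.8333)·(-0.8333) + (2.1667)·(2.1667) + (1.1667)·(1.1667) + (-3.8333)·(-3.8333)) / 5 = 22.8333/5 = 4.5667
  s[V,W] = ((1.1667)·(2) + (0.1667)·(-1) + (-0.8333)·(-1) + (2.1667)·(-1) + (1.1667)·(3) + (-3.8333)·(-2)) / 5 = 12/5 = 2.4
  s[W,W] = ((2)·(2) + (-1)·(-1) + (-1)·(-1) + (-1)·(-1) + (3)·(3) + (-2)·(-2)) / 5 = 20/5 = 4
  Sample standard deviations s_i = √(s[i,i]):
  s(U) = √(6.9667) = 2.6394
  s(V) = √(4.5667) = 2.137
  s(W) = √(4) = 2

Step 3 — r_{ij} = s_{ij} / (s_i · s_j):
  r[U,U] = 1 (diagonal).
  r[U,V] = 3.2333 / (2.6394 · 2.137) = 3.2333 / 5.6404 = 0.5732
  r[U,W] = 0 / (2.6394 · 2) = 0 / 5.2789 = 0
  r[V,V] = 1 (diagonal).
  r[V,W] = 2.4 / (2.137 · 2) = 2.4 / 4.274 = 0.5615
  r[W,W] = 1 (diagonal).

R is symmetric with unit diagonal. Assembling:

R = [[1, 0.5732, 0],
 [0.5732, 1, 0.5615],
 [0, 0.5615, 1]]


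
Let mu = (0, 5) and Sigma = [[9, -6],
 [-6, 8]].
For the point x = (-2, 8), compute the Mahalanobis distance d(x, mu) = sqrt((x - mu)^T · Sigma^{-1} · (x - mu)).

Step 1 — centre the observation: (x - mu) = (-2, 3).

Step 2 — invert Sigma. det(Sigma) = 9·8 - (-6)² = 36.
  Sigma^{-1} = (1/det) · [[d, -b], [-b, a]] = [[0.2222, 0.1667],
 [0.1667, 0.25]].

Step 3 — form the quadratic (x - mu)^T · Sigma^{-1} · (x - mu):
  Sigma^{-1} · (x - mu) = (0.0556, 0.4167).
  (x - mu)^T · [Sigma^{-1} · (x - mu)] = (-2)·(0.0556) + (3)·(0.4167) = 1.1389.

Step 4 — take square root: d = √(1.1389) ≈ 1.0672.

d(x, mu) = √(1.1389) ≈ 1.0672


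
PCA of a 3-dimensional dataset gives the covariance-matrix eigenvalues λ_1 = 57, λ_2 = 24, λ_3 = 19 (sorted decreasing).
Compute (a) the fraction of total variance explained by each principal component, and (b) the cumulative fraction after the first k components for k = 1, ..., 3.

Step 1 — total variance = trace(Sigma) = Σ λ_i = 57 + 24 + 19 = 100.

Step 2 — fraction explained by component i = λ_i / Σ λ:
  PC1: 57/100 = 0.57
  PC2: 24/100 = 0.24
  PC3: 19/100 = 0.19

Step 3 — cumulative fraction after k components = (λ_1 + ... + λ_k) / Σ λ:
  k = 1: 57/100 = 0.57
  k = 2: (57 + 24)/100 = 81/100 = 0.81
  k = 3: (57 + 24 + 19)/100 = 100/100 = 1

Summary (fraction, with percent):

explained: PC1 0.57 (57%), PC2 0.24 (24%), PC3 0.19 (19%);  cumulative: 0.57, 0.81, 1


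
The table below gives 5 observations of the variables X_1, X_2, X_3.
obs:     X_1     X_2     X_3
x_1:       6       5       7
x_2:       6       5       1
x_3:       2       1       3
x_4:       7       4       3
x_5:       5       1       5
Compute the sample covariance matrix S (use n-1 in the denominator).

Step 1 — column means:
  mean(X_1) = (6 + 6 + 2 + 7 + 5) / 5 = 26/5 = 5.2
  mean(X_2) = (5 + 5 + 1 + 4 + 1) / 5 = 16/5 = 3.2
  mean(X_3) = (7 + 1 + 3 + 3 + 5) / 5 = 19/5 = 3.8

Step 2 — sample covariance S[i,j] = (1/(n-1)) · Σ_k (x_{k,i} - mean_i) · (x_{k,j} - mean_j), with n-1 = 4.
  S[X_1,X_1] = ((0.8)·(0.8) + (0.8)·(0.8) + (-3.2)·(-3.2) + (1.8)·(1.8) + (-0.2)·(-0.2)) / 4 = 14.8/4 = 3.7
  S[X_1,X_2] = ((0.8)·(1.8) + (0.8)·(1.8) + (-3.2)·(-2.2) + (1.8)·(0.8) + (-0.2)·(-2.2)) / 4 = 11.8/4 = 2.95
  S[X_1,X_3] = ((0.8)·(3.2) + (0.8)·(-2.8) + (-3.2)·(-0.8) + (1.8)·(-0.8) + (-0.2)·(1.2)) / 4 = 1.2/4 = 0.3
  S[X_2,X_2] = ((1.8)·(1.8) + (1.8)·(1.8) + (-2.2)·(-2.2) + (0.8)·(0.8) + (-2.2)·(-2.2)) / 4 = 16.8/4 = 4.2
  S[X_2,X_3] = ((1.8)·(3.2) + (1.8)·(-2.8) + (-2.2)·(-0.8) + (0.8)·(-0.8) + (-2.2)·(1.2)) / 4 = -0.8/4 = -0.2
  S[X_3,X_3] = ((3.2)·(3.2) + (-2.8)·(-2.8) + (-0.8)·(-0.8) + (-0.8)·(-0.8) + (1.2)·(1.2)) / 4 = 20.8/4 = 5.2

S is symmetric (S[j,i] = S[i,j]). Assembling:

S = [[3.7, 2.95, 0.3],
 [2.95, 4.2, -0.2],
 [0.3, -0.2, 5.2]]


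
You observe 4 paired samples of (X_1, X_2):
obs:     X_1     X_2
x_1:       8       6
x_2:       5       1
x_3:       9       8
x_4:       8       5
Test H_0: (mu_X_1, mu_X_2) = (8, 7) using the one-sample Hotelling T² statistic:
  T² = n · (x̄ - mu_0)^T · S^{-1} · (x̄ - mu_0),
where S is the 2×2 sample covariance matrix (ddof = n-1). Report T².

Step 1 — sample mean vector:
  mean(X_1) = (8 + 5 + 9 + 8) / 4 = 30/4 = 7.5
  mean(X_2) = (6 + 1 + 8 + 5) / 4 = 20/4 = 5
  x̄ = (7.5, 5),  deviation x̄ - mu_0 = (7.5, 5) - (8, 7) = (-0.5, -2).

Step 2 — sample covariance matrix, S[i,j] = (1/(n-1)) · Σ_k (x_{k,i} - mean_i) · (x_{k,j} - mean_j), divisor n-1 = 3:
  S[X_1,X_1] = ((0.5)·(0.5) + (-2.5)·(-2.5) + (1.5)·(1.5) + (0.5)·(0.5)) / 3 = 9/3 = 3
  S[X_1,X_2] = ((0.5)·(1) + (-2.5)·(-4) + (1.5)·(3) + (0.5)·(0)) / 3 = 15/3 = 5
  S[X_2,X_2] = ((1)·(1) + (-4)·(-4) + (3)·(3) + (0)·(0)) / 3 = 26/3 = 8.6667
  S = [[3, 5],
 [5, 8.6667]].

Step 3 — invert S. det(S) = 3·8.6667 - (5)² = 1.
  S^{-1} = (1/det) · [[d, -b], [-b, a]] = [[8.6667, -5],
 [-5, 3]].

Step 4 — quadratic form (x̄ - mu_0)^T · S^{-1} · (x̄ - mu_0):
  S^{-1} · (x̄ - mu_0) = (5.6667, -3.5),
  (x̄ - mu_0)^T · [...] = (-0.5)·(5.6667) + (-2)·(-3.5) = 4.1667.

Step 5 — scale by n: T² = 4 · 4.1667 = 16.6667.

T² ≈ 16.6667
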